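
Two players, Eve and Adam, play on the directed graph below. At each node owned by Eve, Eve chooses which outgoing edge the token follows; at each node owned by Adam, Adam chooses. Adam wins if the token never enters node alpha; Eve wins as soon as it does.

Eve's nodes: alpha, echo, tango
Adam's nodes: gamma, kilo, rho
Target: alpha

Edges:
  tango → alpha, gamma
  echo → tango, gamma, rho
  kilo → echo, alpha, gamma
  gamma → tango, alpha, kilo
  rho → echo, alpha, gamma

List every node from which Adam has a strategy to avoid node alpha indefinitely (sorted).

gamma, kilo, rho

A0 = {alpha}
A1: add {tango} — tango (Eve) has tango→alpha.
A2: add {echo} — echo (Eve) has echo→tango.
A3 = A2; e.g. kilo (Adam) can still go to gamma. Fixed point.
Eve's attractor = {alpha, echo, tango}; Adam avoids the target exactly from the complement.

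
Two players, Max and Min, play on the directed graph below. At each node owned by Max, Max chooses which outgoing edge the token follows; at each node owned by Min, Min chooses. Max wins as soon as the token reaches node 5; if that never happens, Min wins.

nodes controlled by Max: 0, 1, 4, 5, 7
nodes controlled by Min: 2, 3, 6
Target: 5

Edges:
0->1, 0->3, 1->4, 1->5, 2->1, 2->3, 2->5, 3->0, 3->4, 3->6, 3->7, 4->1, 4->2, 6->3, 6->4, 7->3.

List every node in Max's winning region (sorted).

A0 = {5}
A1: add {1} — 1 (Max) has 1→5.
A2: add {0, 4} — 0 (Max) has 0→1; 4 (Max) has 4→1.
A3 = A2; e.g. 2 (Min) can still go to 3. Fixed point.
Max's winning region = {0, 1, 4, 5}.

0, 1, 4, 5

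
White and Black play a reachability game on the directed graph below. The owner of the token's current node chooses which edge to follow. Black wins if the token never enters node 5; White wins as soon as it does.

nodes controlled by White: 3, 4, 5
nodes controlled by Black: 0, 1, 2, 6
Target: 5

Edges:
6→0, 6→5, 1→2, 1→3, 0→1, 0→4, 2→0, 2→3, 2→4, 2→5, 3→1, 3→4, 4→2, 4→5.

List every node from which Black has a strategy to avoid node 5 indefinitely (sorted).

0, 1, 2, 6

A0 = {5}
A1: add {4} — 4 (White) has 4→5.
A2: add {3} — 3 (White) has 3→4.
A3 = A2; e.g. 0 (Black) can still go to 1. Fixed point.
White's attractor = {3, 4, 5}; Black avoids the target exactly from the complement.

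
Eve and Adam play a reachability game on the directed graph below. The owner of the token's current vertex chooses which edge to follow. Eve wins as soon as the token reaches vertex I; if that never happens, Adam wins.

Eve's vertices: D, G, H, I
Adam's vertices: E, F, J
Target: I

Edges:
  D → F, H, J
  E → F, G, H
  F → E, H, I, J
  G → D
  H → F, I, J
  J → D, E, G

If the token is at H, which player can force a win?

Eve

A0 = {I}
A1: add {H} — H (Eve) has H→I.
H ∈ A1, so Eve can force the target.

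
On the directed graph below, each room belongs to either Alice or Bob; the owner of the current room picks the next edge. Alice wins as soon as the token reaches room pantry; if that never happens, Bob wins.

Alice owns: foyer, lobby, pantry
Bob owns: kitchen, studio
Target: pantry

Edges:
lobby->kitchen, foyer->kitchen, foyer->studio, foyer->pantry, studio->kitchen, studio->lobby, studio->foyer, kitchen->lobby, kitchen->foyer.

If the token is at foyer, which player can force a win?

A0 = {pantry}
A1: add {foyer} — foyer (Alice) has foyer→pantry.
A2 = A1; e.g. kitchen (Bob) can still go to lobby. Fixed point.
foyer ∈ A1, so Alice can force the target.

Alice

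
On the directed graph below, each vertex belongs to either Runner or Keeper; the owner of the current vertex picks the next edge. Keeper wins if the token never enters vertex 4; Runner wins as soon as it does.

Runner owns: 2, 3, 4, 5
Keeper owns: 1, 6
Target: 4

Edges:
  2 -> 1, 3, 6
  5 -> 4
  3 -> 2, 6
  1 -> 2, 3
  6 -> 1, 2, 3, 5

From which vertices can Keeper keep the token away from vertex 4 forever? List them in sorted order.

1, 2, 3, 6

A0 = {4}
A1: add {5} — 5 (Runner) has 5→4.
A2 = A1; e.g. 1 (Keeper) can still go to 2. Fixed point.
Runner's attractor = {4, 5}; Keeper avoids the target exactly from the complement.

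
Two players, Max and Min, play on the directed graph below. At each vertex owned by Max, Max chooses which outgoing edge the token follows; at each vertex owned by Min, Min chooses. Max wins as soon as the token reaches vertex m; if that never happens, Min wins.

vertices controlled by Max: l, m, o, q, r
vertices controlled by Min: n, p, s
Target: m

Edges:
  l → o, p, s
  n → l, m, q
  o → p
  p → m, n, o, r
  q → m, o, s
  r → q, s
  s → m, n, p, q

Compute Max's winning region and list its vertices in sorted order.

m, q, r

A0 = {m}
A1: add {q} — q (Max) has q→m.
A2: add {r} — r (Max) has r→q.
A3 = A2; e.g. l (Max) has no edge into A2. Fixed point.
Max's winning region = {m, q, r}.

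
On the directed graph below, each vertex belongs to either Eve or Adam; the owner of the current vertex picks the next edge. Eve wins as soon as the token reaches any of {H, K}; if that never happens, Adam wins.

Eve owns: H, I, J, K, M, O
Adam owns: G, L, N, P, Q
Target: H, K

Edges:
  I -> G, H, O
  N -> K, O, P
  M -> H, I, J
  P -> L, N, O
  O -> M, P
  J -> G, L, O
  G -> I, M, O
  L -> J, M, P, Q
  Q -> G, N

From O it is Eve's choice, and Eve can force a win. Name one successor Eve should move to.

A0 = {H, K}
A1: add {I, M} — I (Eve) has I→H; M (Eve) has M→H.
A2: add {O} — O (Eve) has O→M.
A3: add {G, J} — G (Adam): all of {I, M, O} already in; J (Eve) has J→O.
A4 = A3; e.g. L (Adam) can still go to P. Fixed point.
From O, successor M is in the attractor (rank 1); the other successor P is not.

M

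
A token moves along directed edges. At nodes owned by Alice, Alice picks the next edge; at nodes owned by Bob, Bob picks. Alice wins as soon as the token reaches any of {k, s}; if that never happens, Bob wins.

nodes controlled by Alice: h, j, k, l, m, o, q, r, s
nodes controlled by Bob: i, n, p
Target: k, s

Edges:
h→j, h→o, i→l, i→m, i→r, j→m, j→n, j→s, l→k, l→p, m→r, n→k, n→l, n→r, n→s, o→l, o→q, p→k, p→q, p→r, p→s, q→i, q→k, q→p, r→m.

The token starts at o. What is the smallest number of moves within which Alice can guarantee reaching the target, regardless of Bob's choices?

2

A0 = {k, s}
A1: add {j, l, q} — j (Alice) has j→s; l (Alice) has l→k; q (Alice) has q→k.
A2: add {h, o} — h (Alice) has h→j; o (Alice) has o→l.
A3 = A2; e.g. i (Bob) can still go to m. Fixed point.
o enters the attractor at level 2, so Alice can force the target in 2 moves from there.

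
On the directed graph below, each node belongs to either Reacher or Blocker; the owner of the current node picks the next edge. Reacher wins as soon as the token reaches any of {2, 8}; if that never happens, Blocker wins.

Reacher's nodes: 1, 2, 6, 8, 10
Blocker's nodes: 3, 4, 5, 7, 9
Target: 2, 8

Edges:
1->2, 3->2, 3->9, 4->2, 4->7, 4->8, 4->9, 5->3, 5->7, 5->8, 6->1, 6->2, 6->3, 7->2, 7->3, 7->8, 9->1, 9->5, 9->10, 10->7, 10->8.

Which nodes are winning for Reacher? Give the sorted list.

1, 2, 6, 8, 10

A0 = {2, 8}
A1: add {1, 6, 10} — 1 (Reacher) has 1→2; 6 (Reacher) has 6→2; 10 (Reacher) has 10→8.
A2 = A1; e.g. 3 (Blocker) can still go to 9. Fixed point.
Reacher's winning region = {1, 2, 6, 8, 10}.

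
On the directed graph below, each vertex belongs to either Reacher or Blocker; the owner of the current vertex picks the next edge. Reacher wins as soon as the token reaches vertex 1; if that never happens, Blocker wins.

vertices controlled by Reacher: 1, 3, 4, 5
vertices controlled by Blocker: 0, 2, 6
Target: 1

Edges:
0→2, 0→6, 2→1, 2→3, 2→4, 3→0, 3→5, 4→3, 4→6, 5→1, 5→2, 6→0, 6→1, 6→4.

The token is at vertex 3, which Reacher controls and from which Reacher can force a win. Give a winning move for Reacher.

A0 = {1}
A1: add {5} — 5 (Reacher) has 5→1.
A2: add {3} — 3 (Reacher) has 3→5.
A3: add {4} — 4 (Reacher) has 4→3.
A4: add {2} — 2 (Blocker): all of {1, 3, 4} already in.
A5 = A4; e.g. 0 (Blocker) can still go to 6. Fixed point.
From 3, successor 5 is in the attractor (rank 1); the other successor 0 is not.

5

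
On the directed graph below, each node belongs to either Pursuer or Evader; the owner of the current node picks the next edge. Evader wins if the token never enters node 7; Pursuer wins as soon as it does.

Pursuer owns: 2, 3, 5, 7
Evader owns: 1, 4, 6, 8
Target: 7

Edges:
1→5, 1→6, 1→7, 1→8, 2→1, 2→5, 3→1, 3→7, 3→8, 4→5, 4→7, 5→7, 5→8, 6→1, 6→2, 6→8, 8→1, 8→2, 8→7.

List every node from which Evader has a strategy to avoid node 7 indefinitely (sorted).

1, 6, 8

A0 = {7}
A1: add {3, 5} — 3 (Pursuer) has 3→7; 5 (Pursuer) has 5→7.
A2: add {2, 4} — 2 (Pursuer) has 2→5; 4 (Evader): all of {5, 7} already in.
A3 = A2; e.g. 1 (Evader) can still go to 6. Fixed point.
Pursuer's attractor = {2, 3, 4, 5, 7}; Evader avoids the target exactly from the complement.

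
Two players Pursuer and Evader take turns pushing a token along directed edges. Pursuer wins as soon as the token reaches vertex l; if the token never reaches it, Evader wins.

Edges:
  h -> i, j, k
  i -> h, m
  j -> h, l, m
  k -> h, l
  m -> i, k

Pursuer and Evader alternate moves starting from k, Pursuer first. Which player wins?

Pursuer

Track states (vertex, player-to-move).
A0 = {(l,Pursuer), (l,Evader)}
A1: add {(j,Pursuer), (k,Pursuer)}.
(k,Pursuer) ∈ A1 ⇒ Pursuer forces the target.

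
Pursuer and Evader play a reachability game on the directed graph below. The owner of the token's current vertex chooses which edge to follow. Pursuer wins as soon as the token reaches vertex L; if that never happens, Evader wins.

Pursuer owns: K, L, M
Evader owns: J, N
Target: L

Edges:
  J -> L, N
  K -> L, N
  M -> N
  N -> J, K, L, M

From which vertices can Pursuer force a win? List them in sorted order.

A0 = {L}
A1: add {K} — K (Pursuer) has K→L.
A2 = A1; e.g. J (Evader) can still go to N. Fixed point.
Pursuer's winning region = {K, L}.

K, L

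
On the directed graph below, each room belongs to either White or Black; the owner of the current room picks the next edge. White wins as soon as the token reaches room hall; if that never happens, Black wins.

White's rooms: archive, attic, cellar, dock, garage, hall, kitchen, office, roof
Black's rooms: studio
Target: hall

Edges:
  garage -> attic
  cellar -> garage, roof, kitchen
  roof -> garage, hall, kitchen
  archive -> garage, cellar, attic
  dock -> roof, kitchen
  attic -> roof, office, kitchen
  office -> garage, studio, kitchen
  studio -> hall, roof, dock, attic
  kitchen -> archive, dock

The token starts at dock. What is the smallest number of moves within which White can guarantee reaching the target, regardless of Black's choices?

A0 = {hall}
A1: add {roof} — roof (White) has roof→hall.
A2: add {attic, cellar, dock} — cellar (White) has cellar→roof; dock (White) has dock→roof; attic (White) has attic→roof.
dock enters the attractor at level 2, so White can force the target in 2 moves from there.

2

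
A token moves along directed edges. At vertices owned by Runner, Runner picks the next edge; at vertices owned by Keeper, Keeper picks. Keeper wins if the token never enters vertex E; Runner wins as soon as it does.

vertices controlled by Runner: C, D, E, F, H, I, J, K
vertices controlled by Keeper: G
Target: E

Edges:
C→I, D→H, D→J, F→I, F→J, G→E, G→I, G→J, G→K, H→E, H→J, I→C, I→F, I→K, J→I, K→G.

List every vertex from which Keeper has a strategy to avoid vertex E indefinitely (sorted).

A0 = {E}
A1: add {H} — H (Runner) has H→E.
A2: add {D} — D (Runner) has D→H.
A3 = A2; e.g. C (Runner) has no edge into A2. Fixed point.
Runner's attractor = {D, E, H}; Keeper avoids the target exactly from the complement.

C, F, G, I, J, K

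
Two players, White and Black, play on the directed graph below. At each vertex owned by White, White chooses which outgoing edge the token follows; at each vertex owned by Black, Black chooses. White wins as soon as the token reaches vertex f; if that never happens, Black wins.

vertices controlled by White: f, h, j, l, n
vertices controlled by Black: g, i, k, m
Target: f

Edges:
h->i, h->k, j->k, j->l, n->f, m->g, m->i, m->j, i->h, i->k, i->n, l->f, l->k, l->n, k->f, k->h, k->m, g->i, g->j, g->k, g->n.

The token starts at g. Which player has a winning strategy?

A0 = {f}
A1: add {l, n} — l (White) has l→f; n (White) has n→f.
A2: add {j} — j (White) has j→l.
A3 = A2; e.g. g (Black) can still go to i. Fixed point.
g never enters the attractor, so Black can avoid the target forever.

Black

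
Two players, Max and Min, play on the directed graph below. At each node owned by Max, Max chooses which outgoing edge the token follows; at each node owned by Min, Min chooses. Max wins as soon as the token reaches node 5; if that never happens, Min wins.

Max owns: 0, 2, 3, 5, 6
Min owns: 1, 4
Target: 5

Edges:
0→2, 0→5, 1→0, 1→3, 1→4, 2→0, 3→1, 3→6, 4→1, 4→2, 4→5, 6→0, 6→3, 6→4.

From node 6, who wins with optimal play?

Max

A0 = {5}
A1: add {0} — 0 (Max) has 0→5.
A2: add {2, 6} — 2 (Max) has 2→0; 6 (Max) has 6→0.
6 ∈ A2, so Max can force the target.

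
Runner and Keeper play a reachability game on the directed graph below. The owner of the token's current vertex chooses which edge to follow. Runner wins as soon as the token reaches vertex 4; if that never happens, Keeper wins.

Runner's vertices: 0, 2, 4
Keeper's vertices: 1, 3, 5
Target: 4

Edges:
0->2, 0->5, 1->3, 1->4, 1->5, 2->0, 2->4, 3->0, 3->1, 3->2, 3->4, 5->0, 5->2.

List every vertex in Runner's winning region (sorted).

0, 2, 4, 5

A0 = {4}
A1: add {2} — 2 (Runner) has 2→4.
A2: add {0} — 0 (Runner) has 0→2.
A3: add {5} — 5 (Keeper): all of {0, 2} already in.
A4 = A3; e.g. 1 (Keeper) can still go to 3. Fixed point.
Runner's winning region = {0, 2, 4, 5}.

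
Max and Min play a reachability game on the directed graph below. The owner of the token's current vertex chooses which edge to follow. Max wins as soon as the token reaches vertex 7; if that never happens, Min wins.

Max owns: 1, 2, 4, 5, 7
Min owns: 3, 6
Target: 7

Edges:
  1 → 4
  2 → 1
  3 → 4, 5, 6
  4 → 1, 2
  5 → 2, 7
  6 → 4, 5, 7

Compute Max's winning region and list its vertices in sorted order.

A0 = {7}
A1: add {5} — 5 (Max) has 5→7.
A2 = A1; e.g. 1 (Max) has no edge into A1. Fixed point.
Max's winning region = {5, 7}.

5, 7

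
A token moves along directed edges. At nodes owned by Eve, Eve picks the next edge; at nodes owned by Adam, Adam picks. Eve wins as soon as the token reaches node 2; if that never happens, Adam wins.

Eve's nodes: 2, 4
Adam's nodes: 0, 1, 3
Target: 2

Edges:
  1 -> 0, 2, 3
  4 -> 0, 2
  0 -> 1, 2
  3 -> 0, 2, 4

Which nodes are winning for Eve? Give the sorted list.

2, 4

A0 = {2}
A1: add {4} — 4 (Eve) has 4→2.
A2 = A1; e.g. 0 (Adam) can still go to 1. Fixed point.
Eve's winning region = {2, 4}.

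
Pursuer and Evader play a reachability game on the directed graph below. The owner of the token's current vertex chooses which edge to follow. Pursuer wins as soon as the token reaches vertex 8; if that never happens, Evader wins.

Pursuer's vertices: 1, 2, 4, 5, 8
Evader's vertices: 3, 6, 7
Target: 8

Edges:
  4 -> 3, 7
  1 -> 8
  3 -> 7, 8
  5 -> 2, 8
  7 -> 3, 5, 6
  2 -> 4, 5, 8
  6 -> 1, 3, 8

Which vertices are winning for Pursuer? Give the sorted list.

A0 = {8}
A1: add {1, 2, 5} — 1 (Pursuer) has 1→8; 2 (Pursuer) has 2→8; 5 (Pursuer) has 5→8.
A2 = A1; e.g. 3 (Evader) can still go to 7. Fixed point.
Pursuer's winning region = {1, 2, 5, 8}.

1, 2, 5, 8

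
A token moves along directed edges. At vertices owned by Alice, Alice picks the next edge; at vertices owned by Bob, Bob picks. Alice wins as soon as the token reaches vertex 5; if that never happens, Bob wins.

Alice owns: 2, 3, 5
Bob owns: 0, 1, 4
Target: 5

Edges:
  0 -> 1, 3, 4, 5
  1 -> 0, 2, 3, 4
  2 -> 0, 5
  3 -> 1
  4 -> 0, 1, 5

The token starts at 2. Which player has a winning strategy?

Alice

A0 = {5}
A1: add {2} — 2 (Alice) has 2→5.
A2 = A1; e.g. 0 (Bob) can still go to 1. Fixed point.
2 ∈ A1, so Alice can force the target.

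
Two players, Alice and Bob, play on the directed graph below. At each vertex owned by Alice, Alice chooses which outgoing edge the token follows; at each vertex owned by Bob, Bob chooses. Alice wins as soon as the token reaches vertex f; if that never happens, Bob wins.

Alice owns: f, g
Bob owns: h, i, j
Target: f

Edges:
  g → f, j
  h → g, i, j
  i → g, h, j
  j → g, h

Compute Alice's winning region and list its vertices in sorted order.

A0 = {f}
A1: add {g} — g (Alice) has g→f.
A2 = A1; e.g. h (Bob) can still go to i. Fixed point.
Alice's winning region = {f, g}.

f, g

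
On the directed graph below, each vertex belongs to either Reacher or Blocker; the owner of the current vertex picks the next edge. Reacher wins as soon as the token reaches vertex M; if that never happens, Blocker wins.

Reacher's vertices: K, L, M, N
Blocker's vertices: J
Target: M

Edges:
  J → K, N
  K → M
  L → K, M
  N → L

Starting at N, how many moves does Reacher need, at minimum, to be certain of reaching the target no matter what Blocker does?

A0 = {M}
A1: add {K, L} — K (Reacher) has K→M; L (Reacher) has L→M.
A2: add {N} — N (Reacher) has N→L.
N enters the attractor at level 2, so Reacher can force the target in 2 moves from there.

2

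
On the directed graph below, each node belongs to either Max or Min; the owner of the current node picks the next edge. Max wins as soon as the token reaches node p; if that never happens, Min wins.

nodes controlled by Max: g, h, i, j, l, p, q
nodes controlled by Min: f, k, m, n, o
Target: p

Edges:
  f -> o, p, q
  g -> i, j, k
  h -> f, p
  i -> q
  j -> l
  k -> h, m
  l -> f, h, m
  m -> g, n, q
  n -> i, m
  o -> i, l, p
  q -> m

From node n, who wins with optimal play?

A0 = {p}
A1: add {h} — h (Max) has h→p.
A2: add {l} — l (Max) has l→h.
A3: add {j} — j (Max) has j→l.
A4: add {g} — g (Max) has g→j.
A5 = A4; e.g. f (Min) can still go to o. Fixed point.
n never enters the attractor, so Min can avoid the target forever.

Min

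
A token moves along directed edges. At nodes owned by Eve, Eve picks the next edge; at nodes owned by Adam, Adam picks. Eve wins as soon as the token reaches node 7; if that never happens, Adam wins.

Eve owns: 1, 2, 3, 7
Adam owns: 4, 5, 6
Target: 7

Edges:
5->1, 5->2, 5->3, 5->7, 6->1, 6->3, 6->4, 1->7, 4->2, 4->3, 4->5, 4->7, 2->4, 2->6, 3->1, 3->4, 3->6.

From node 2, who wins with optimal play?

A0 = {7}
A1: add {1} — 1 (Eve) has 1→7.
A2: add {3} — 3 (Eve) has 3→1.
A3 = A2; e.g. 2 (Eve) has no edge into A2. Fixed point.
2 never enters the attractor, so Adam can avoid the target forever.

Adam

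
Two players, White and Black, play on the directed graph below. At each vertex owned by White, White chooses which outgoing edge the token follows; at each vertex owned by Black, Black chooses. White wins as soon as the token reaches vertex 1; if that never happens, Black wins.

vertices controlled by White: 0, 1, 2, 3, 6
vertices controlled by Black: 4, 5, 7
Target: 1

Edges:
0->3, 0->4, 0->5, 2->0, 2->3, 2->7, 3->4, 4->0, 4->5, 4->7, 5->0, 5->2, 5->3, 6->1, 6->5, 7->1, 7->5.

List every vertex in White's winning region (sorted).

A0 = {1}
A1: add {6} — 6 (White) has 6→1.
A2 = A1; e.g. 0 (White) has no edge into A1. Fixed point.
White's winning region = {1, 6}.

1, 6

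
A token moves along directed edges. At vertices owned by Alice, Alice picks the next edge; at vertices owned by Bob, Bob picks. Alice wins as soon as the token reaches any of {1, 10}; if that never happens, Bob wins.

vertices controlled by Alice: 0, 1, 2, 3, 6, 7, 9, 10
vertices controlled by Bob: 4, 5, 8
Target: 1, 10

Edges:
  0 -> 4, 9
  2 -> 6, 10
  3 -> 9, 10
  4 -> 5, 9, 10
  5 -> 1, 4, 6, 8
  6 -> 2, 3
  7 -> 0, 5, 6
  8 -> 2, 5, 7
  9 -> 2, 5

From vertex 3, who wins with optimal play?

Alice

A0 = {1, 10}
A1: add {2, 3} — 2 (Alice) has 2→10; 3 (Alice) has 3→10.
3 ∈ A1, so Alice can force the target.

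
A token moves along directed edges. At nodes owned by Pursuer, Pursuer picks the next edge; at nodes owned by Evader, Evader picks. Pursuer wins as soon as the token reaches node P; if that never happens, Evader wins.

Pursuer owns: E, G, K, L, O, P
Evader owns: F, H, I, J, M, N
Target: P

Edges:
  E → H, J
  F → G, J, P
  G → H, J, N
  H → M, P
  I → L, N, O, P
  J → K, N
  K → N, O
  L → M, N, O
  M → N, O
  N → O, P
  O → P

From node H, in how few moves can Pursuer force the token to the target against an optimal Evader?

A0 = {P}
A1: add {O} — O (Pursuer) has O→P.
A2: add {K, L, N} — K (Pursuer) has K→O; L (Pursuer) has L→O; N (Evader): all of {O, P} already in.
A3: add {G, I, J, M} — G (Pursuer) has G→N; I (Evader): all of {L, N, O, P} already in; J (Evader): all of {K, N} already in; M (Evader): all of {N, O} already in.
A4: add {E, F, H} — E (Pursuer) has E→J; F (Evader): all of {G, J, P} already in; H (Evader): all of {M, P} already in.
A4 = all vertices. Fixed point.
H enters the attractor at level 4, so Pursuer can force the target in 4 moves from there.

4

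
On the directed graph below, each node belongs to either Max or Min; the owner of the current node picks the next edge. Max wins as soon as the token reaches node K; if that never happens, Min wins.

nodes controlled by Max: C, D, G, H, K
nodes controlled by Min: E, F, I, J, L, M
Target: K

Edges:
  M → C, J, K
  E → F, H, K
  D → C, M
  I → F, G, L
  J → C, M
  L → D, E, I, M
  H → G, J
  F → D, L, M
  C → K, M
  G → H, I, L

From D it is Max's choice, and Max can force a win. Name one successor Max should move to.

C

A0 = {K}
A1: add {C} — C (Max) has C→K.
A2: add {D} — D (Max) has D→C.
A3 = A2; e.g. E (Min) can still go to F. Fixed point.
From D, successor C is in the attractor (rank 1); the other successor M is not.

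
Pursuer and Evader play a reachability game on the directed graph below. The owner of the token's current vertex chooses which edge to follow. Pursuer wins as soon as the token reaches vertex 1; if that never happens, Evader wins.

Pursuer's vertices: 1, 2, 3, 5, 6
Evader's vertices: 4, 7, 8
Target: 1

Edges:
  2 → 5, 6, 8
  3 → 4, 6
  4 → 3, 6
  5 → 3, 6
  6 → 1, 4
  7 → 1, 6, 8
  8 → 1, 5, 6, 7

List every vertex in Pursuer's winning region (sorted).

1, 2, 3, 4, 5, 6

A0 = {1}
A1: add {6} — 6 (Pursuer) has 6→1.
A2: add {2, 3, 5} — 2 (Pursuer) has 2→6; 3 (Pursuer) has 3→6; 5 (Pursuer) has 5→6.
A3: add {4} — 4 (Evader): all of {3, 6} already in.
A4 = A3; e.g. 7 (Evader) can still go to 8. Fixed point.
Pursuer's winning region = {1, 2, 3, 4, 5, 6}.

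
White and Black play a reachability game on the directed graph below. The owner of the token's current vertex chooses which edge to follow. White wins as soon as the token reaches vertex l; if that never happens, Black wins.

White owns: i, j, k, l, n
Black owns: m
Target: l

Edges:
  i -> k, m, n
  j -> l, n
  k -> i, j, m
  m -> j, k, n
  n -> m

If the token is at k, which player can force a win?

White

A0 = {l}
A1: add {j} — j (White) has j→l.
A2: add {k} — k (White) has k→j.
k ∈ A2, so White can force the target.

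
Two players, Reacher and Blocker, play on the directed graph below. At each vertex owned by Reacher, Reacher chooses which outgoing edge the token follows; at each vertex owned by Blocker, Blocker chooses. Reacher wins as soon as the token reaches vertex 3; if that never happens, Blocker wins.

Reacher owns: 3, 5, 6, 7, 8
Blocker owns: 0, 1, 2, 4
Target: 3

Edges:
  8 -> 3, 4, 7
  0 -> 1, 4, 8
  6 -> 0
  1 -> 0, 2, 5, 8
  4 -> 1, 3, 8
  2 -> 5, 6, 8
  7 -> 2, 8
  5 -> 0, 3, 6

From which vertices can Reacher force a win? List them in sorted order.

3, 5, 7, 8

A0 = {3}
A1: add {5, 8} — 5 (Reacher) has 5→3; 8 (Reacher) has 8→3.
A2: add {7} — 7 (Reacher) has 7→8.
A3 = A2; e.g. 0 (Blocker) can still go to 1. Fixed point.
Reacher's winning region = {3, 5, 7, 8}.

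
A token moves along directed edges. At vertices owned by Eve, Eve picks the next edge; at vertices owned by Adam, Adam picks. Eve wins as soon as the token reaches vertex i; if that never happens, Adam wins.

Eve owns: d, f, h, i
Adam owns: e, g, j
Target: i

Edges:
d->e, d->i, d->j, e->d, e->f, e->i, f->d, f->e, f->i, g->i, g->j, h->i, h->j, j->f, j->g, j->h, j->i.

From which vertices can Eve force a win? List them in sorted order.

A0 = {i}
A1: add {d, f, h} — d (Eve) has d→i; f (Eve) has f→i; h (Eve) has h→i.
A2: add {e} — e (Adam): all of {d, f, i} already in.
A3 = A2; e.g. g (Adam) can still go to j. Fixed point.
Eve's winning region = {d, e, f, h, i}.

d, e, f, h, i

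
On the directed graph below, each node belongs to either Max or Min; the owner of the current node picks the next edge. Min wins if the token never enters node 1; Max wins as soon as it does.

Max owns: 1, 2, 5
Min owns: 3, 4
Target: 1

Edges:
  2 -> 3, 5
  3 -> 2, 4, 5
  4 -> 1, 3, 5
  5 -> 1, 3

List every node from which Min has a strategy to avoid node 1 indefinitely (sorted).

A0 = {1}
A1: add {5} — 5 (Max) has 5→1.
A2: add {2} — 2 (Max) has 2→5.
A3 = A2; e.g. 3 (Min) can still go to 4. Fixed point.
Max's attractor = {1, 2, 5}; Min avoids the target exactly from the complement.

3, 4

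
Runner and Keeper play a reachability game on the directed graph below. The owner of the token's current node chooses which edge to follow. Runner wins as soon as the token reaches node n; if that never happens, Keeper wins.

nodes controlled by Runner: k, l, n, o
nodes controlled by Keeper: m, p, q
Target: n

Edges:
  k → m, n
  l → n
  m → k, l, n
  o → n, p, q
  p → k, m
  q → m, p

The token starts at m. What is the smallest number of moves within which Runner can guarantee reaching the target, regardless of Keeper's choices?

A0 = {n}
A1: add {k, l, o} — k (Runner) has k→n; l (Runner) has l→n; o (Runner) has o→n.
A2: add {m} — m (Keeper): all of {k, l, n} already in.
m enters the attractor at level 2, so Runner can force the target in 2 moves from there.

2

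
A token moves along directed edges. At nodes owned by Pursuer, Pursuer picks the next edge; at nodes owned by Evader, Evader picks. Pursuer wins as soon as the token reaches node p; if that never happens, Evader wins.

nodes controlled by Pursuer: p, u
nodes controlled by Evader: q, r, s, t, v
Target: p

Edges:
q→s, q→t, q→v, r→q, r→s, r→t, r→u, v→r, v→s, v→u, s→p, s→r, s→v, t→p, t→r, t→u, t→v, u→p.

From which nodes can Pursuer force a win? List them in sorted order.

p, u

A0 = {p}
A1: add {u} — u (Pursuer) has u→p.
A2 = A1; e.g. q (Evader) can still go to s. Fixed point.
Pursuer's winning region = {p, u}.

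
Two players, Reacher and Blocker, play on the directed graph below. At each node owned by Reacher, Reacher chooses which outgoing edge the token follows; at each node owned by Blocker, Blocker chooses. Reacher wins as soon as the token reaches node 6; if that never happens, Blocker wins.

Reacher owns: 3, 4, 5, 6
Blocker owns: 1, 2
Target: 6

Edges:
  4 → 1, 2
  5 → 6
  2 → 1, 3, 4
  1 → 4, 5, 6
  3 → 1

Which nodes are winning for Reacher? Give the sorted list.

5, 6

A0 = {6}
A1: add {5} — 5 (Reacher) has 5→6.
A2 = A1; e.g. 1 (Blocker) can still go to 4. Fixed point.
Reacher's winning region = {5, 6}.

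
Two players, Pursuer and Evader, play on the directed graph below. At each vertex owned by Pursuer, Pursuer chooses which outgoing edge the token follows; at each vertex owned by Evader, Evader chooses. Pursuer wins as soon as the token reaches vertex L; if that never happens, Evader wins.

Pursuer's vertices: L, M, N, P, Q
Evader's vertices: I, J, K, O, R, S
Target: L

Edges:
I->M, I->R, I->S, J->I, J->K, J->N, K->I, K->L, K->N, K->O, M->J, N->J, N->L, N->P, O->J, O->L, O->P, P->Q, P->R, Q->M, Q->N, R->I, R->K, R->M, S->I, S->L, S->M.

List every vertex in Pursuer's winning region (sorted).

A0 = {L}
A1: add {N} — N (Pursuer) has N→L.
A2: add {Q} — Q (Pursuer) has Q→N.
A3: add {P} — P (Pursuer) has P→Q.
A4 = A3; e.g. I (Evader) can still go to M. Fixed point.
Pursuer's winning region = {L, N, P, Q}.

L, N, P, Q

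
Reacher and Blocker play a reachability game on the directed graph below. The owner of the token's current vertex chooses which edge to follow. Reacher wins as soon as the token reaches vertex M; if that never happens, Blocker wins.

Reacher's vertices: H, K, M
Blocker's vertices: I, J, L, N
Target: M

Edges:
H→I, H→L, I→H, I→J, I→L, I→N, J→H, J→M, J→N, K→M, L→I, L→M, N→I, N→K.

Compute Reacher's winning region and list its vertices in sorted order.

A0 = {M}
A1: add {K} — K (Reacher) has K→M.
A2 = A1; e.g. H (Reacher) has no edge into A1. Fixed point.
Reacher's winning region = {K, M}.

K, M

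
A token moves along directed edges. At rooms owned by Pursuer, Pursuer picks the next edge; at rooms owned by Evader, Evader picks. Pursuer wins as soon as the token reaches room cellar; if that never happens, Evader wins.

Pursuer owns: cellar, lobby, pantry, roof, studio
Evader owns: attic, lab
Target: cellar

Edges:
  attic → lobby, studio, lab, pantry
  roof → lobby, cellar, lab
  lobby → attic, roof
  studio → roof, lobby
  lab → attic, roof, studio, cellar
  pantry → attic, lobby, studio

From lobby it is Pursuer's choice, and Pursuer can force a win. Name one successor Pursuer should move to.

roof

A0 = {cellar}
A1: add {roof} — roof (Pursuer) has roof→cellar.
A2: add {lobby, studio} — lobby (Pursuer) has lobby→roof; studio (Pursuer) has studio→roof.
A3: add {pantry} — pantry (Pursuer) has pantry→lobby.
A4 = A3; e.g. attic (Evader) can still go to lab. Fixed point.
From lobby, successor roof is in the attractor (rank 1); the other successor attic is not.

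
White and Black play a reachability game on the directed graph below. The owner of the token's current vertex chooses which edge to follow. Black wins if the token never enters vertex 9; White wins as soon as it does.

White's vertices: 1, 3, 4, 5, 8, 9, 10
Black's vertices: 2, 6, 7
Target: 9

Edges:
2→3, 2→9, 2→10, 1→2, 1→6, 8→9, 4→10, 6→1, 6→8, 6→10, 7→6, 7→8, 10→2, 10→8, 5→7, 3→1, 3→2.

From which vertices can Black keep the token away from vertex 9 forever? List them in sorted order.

1, 2, 3, 5, 6, 7

A0 = {9}
A1: add {8} — 8 (White) has 8→9.
A2: add {10} — 10 (White) has 10→8.
A3: add {4} — 4 (White) has 4→10.
A4 = A3; e.g. 1 (White) has no edge into A3. Fixed point.
White's attractor = {4, 8, 9, 10}; Black avoids the target exactly from the complement.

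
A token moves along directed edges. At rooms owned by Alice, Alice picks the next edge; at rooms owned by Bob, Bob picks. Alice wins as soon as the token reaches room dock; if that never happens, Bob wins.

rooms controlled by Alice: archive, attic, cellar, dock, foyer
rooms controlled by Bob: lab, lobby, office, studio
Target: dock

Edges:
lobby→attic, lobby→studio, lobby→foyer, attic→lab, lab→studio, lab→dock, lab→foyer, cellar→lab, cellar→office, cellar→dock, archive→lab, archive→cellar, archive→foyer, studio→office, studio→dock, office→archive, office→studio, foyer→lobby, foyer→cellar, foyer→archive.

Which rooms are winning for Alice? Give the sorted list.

archive, cellar, dock, foyer

A0 = {dock}
A1: add {cellar} — cellar (Alice) has cellar→dock.
A2: add {archive, foyer} — archive (Alice) has archive→cellar; foyer (Alice) has foyer→cellar.
A3 = A2; e.g. lobby (Bob) can still go to attic. Fixed point.
Alice's winning region = {archive, cellar, dock, foyer}.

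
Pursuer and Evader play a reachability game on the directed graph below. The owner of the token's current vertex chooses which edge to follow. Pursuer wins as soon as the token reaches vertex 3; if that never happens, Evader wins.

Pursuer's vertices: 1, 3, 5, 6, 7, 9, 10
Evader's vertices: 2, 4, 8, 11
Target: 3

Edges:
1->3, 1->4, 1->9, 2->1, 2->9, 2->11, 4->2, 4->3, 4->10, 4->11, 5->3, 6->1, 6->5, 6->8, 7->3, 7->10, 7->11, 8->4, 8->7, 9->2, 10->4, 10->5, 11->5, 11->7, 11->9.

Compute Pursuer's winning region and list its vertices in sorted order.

A0 = {3}
A1: add {1, 5, 7} — 1 (Pursuer) has 1→3; 5 (Pursuer) has 5→3; 7 (Pursuer) has 7→3.
A2: add {6, 10} — 6 (Pursuer) has 6→1; 10 (Pursuer) has 10→5.
A3 = A2; e.g. 2 (Evader) can still go to 9. Fixed point.
Pursuer's winning region = {1, 3, 5, 6, 7, 10}.

1, 3, 5, 6, 7, 10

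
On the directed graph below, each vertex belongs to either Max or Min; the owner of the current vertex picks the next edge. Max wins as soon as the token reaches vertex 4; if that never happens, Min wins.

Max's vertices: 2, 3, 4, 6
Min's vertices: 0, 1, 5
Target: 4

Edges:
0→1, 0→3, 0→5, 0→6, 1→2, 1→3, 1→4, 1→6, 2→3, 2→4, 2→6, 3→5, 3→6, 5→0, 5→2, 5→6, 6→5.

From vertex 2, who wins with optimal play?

A0 = {4}
A1: add {2} — 2 (Max) has 2→4.
A2 = A1; e.g. 0 (Min) can still go to 1. Fixed point.
2 ∈ A1, so Max can force the target.

Max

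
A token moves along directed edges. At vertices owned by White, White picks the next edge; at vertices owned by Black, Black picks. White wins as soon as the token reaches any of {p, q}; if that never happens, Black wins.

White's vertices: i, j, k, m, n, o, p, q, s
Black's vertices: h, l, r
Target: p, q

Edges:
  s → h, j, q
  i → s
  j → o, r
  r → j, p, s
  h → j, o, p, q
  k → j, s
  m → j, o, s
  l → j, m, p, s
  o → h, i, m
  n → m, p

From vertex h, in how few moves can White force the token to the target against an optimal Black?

5

A0 = {p, q}
A1: add {n, s} — n (White) has n→p; s (White) has s→q.
A2: add {i, k, m} — i (White) has i→s; k (White) has k→s; m (White) has m→s.
A3: add {o} — o (White) has o→i.
A4: add {j} — j (White) has j→o.
A5: add {h, l, r} — h (Black): all of {j, o, p, q} already in; l (Black): all of {j, m, p, s} already in; r (Black): all of {j, p, s} already in.
A5 = all vertices. Fixed point.
h enters the attractor at level 5, so White can force the target in 5 moves from there.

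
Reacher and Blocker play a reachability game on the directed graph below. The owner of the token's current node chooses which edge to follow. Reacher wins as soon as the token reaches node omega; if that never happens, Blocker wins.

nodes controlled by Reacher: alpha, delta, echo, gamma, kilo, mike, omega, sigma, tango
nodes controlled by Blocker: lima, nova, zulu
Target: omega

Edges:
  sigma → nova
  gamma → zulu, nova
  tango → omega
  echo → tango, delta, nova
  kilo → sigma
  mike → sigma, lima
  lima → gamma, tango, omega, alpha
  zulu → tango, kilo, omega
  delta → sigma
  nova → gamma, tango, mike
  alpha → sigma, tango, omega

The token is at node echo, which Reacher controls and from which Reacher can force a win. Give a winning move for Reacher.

tango

A0 = {omega}
A1: add {alpha, tango} — tango (Reacher) has tango→omega; alpha (Reacher) has alpha→omega.
A2: add {echo} — echo (Reacher) has echo→tango.
A3 = A2; e.g. sigma (Reacher) has no edge into A2. Fixed point.
From echo, successor tango is in the attractor (rank 1); the other successors delta, nova are not.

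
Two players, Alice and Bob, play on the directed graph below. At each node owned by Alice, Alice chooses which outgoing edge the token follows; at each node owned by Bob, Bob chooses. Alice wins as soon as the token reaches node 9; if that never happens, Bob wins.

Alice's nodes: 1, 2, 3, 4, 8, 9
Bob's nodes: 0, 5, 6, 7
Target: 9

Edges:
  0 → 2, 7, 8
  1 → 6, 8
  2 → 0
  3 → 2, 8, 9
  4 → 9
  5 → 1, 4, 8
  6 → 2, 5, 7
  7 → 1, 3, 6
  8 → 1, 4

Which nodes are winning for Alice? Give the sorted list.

A0 = {9}
A1: add {3, 4} — 3 (Alice) has 3→9; 4 (Alice) has 4→9.
A2: add {8} — 8 (Alice) has 8→4.
A3: add {1} — 1 (Alice) has 1→8.
A4: add {5} — 5 (Bob): all of {1, 4, 8} already in.
A5 = A4; e.g. 0 (Bob) can still go to 2. Fixed point.
Alice's winning region = {1, 3, 4, 5, 8, 9}.

1, 3, 4, 5, 8, 9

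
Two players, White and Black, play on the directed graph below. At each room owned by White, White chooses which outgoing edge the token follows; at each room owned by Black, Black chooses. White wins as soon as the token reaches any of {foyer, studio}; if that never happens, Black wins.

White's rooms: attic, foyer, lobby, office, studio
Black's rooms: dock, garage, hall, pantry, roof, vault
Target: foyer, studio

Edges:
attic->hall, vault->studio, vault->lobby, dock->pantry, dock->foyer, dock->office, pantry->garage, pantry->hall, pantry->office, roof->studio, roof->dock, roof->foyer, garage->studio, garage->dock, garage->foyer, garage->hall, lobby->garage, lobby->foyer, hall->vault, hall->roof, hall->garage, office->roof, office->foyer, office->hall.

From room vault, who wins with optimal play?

White

A0 = {foyer, studio}
A1: add {lobby, office} — lobby (White) has lobby→foyer; office (White) has office→foyer.
A2: add {vault} — vault (Black): all of {studio, lobby} already in.
A3 = A2; e.g. attic (White) has no edge into A2. Fixed point.
vault ∈ A2, so White can force the target.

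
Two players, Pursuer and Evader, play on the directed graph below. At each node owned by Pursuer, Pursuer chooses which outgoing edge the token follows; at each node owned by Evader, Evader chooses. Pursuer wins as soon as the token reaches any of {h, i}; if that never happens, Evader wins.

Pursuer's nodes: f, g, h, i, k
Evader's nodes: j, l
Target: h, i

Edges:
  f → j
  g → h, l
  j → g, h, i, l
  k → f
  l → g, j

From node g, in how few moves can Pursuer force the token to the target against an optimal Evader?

A0 = {h, i}
A1: add {g} — g (Pursuer) has g→h.
A2 = A1; e.g. f (Pursuer) has no edge into A1. Fixed point.
g enters the attractor at level 1, so Pursuer can force the target in 1 move from there.

1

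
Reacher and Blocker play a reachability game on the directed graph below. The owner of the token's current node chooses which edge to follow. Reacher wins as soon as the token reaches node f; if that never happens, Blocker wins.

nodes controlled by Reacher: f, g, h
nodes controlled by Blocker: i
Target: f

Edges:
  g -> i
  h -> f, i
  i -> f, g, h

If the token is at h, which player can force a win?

Reacher

A0 = {f}
A1: add {h} — h (Reacher) has h→f.
A2 = A1; e.g. g (Reacher) has no edge into A1. Fixed point.
h ∈ A1, so Reacher can force the target.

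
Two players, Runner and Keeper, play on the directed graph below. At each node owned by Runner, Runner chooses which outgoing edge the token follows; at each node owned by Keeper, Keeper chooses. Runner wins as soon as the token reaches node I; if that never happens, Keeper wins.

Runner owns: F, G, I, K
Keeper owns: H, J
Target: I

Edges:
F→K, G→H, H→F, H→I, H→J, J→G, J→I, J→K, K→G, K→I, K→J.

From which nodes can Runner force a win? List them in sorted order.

F, I, K

A0 = {I}
A1: add {K} — K (Runner) has K→I.
A2: add {F} — F (Runner) has F→K.
A3 = A2; e.g. G (Runner) has no edge into A2. Fixed point.
Runner's winning region = {F, I, K}.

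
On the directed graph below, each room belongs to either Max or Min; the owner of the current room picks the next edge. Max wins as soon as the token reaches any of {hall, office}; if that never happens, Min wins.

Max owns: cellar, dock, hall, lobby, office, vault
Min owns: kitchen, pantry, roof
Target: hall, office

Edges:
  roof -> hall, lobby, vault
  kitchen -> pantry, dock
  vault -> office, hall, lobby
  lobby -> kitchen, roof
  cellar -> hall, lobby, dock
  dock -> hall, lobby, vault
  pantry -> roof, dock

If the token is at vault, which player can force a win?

Max

A0 = {hall, office}
A1: add {cellar, dock, vault} — vault (Max) has vault→office; cellar (Max) has cellar→hall; dock (Max) has dock→hall.
A2 = A1; e.g. pantry (Min) can still go to roof. Fixed point.
vault ∈ A1, so Max can force the target.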